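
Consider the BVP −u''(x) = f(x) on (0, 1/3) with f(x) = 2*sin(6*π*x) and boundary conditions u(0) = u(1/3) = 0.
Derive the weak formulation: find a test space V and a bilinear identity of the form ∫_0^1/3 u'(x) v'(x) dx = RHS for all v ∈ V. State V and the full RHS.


V = H^1_0(0, 1/3) (so v(0) = v(1/3) = 0); weak form: ∫_0^1/3 u'v' dx = ∫_0^1/3 (2*sin(6*π*x)) v dx for all v ∈ V.

Multiply both sides by a test function v and integrate from 0 to 1/3:
  ∫_0^1/3 −u''(x) v(x) dx = ∫_0^1/3 f(x) v(x) dx.
Integrate the LHS by parts once:
  ∫_0^1/3 −u'' v dx = −[u'(x) v(x)]_0^1/3 + ∫_0^1/3 u'(x) v'(x) dx.
Thus ∫_0^1/3 u'(x) v'(x) dx = ∫_0^1/3 f(x) v(x) dx + [u'(x) v(x)]_0^1/3.
Choose V so that boundary terms are either known or forced to vanish.
u is Dirichlet: u(0) = u(1/3) = 0. Let V = H^1_0(0, 1/3); then v(0) = v(1/3) = 0, and [u' v]_0^1/3 = 0.
Weak formulation: find u (satisfying any essential BC) such that ∫_0^1/3 u'(x) v'(x) dx = ∫_0^1/3 f v dx for all v ∈ V.
Substituting f(x) = 2*sin(6*π*x), the right-hand side is ∫_0^1/3 (2*sin(6*π*x)) v dx.


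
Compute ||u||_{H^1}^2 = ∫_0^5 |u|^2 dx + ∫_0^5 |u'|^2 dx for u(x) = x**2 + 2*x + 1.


||u||_{H^1}^2 = 5525/3

The H^1 norm (squared) on an interval (0, L) is
  ||u||_{H^1}^2 = ∫_0^L u(x)^2 dx + ∫_0^L u'(x)^2 dx.
Compute u'(x) = 2*x + 2.
Then u(x)^2 = x**4 + 4*x**3 + 6*x**2 + 4*x + 1 and u'(x)^2 = 4*x**2 + 8*x + 4.
Integrate each monomial from 0 to 5 using ∫_0^5 c·x^n dx = c·5^(n+1)/(n+1):
  ∫_0^5 u(x)^2 dx = ∫_0^5 (x^4 + 4*x^3 + 6*x^2 + 4*x + 1) dx. Term by term:
    ∫_0^5 x^4 dx = 625;  ∫_0^5 4*x^3 dx = 625;  ∫_0^5 6*x^2 dx = 250;
    ∫_0^5 4*x dx = 50;  ∫_0^5 1 dx = 5.
  Sum: 625 + 625 + 250 + 50 + 5 = 1555.
  ∫_0^5 u'(x)^2 dx = ∫_0^5 (4*x^2 + 8*x + 4) dx. Term by term:
    ∫_0^5 4*x^2 dx = 500/3;  ∫_0^5 8*x dx = 100;  ∫_0^5 4 dx = 20.
  Sum: 500/3 + 100 + 20 = 860/3.
Adding: ||u||_{H^1}^2 = 1555 + 860/3 = 5525/3.


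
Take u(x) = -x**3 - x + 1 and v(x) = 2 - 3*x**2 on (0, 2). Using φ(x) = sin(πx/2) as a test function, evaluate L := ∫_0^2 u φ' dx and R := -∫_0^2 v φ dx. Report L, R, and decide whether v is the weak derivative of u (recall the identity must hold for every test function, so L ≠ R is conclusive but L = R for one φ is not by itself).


LHS = -96/π^3 + 28/π, RHS = -96/π^3 + 16/π. No, v is not the weak derivative of u.

u(x) = -x**3 - x + 1, classical derivative u'(x) = -3*x**2 - 1.
φ(x) = sin(πx/2), so φ'(x) = π*cos(π*x/2)/2.
Note φ(0) = φ(2) = 0, so the boundary term u·φ vanishes.
LHS = ∫_0^2 u(x) φ'(x) dx = ∫_0^2 (-π*x^3*cos(π*x/2)/2 - π*x*cos(π*x/2)/2 + π*cos(π*x/2)/2) dx. Term by term:
  ∫_0^2 π*cos(π*x/2)/2 dx = 0;  ∫_0^2 -π*x*cos(π*x/2)/2 dx = 4/π;  ∫_0^2 -π*x^3*cos(π*x/2)/2 dx = -96/π^3 + 24/π.
Sum: 0 + 4/π + -96/π^3 + 24/π = -96/π^3 + 28/π.
So LHS = -96/π^3 + 28/π.
∫_0^2 v(x) φ(x) dx = ∫_0^2 (-3*x^2*sin(π*x/2) + 2*sin(π*x/2)) dx. Term by term:
  ∫_0^2 2*sin(π*x/2) dx = 8/π;  ∫_0^2 -3*x^2*sin(π*x/2) dx = -24/π + 96/π^3.
Sum: 8/π + -24/π + 96/π^3 = -16/π + 96/π^3.
So RHS = -∫_0^2 v(x) φ(x) dx = -96/π^3 + 16/π.
LHS − RHS = 12/π ≠ 0, so the identity fails.
(For a valid weak derivative the identity must hold for EVERY test function, in particular this one. The failure shows v is NOT the weak derivative of u.)
Correct weak derivative would be u'(x) = -3*x**2 - 1.


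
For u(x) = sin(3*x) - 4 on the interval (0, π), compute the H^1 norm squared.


||u||_{H^1(0,π)}^2 = -16/3 + 21*π

u'(x) = 3*cos(3*x).
Expand u² and (u')² and integrate term by term on (0, π), using: for integers n ≥ 1, ∫_0^π sin²(nx) dx = ∫_0^π cos²(nx) dx = π/2; for n ≠ n', ∫_0^π sin(nx)sin(n'x) dx = ∫_0^π cos(nx)cos(n'x) dx = 0; and by product-to-sum, ∫_0^π sin(nx)cos(n'x) dx = ½∫_0^π [sin((n+n')x) + sin((n−n')x)] dx, which is 0 when n+n' is even and 2n/(n²−n'²) when n+n' is odd (it need not vanish on (0, π)). For the constant mode: ∫_0^π 1 dx = π, ∫_0^π cos(nx) dx = 0, ∫_0^π sin(nx) dx = (1−(−1)^n)/n.
  u² squared terms: (-4)²·∫1 dx = 16·π = 16*π;  (1)²·∫sin(3x)² dx = 1·π/2 = π/2.
  u² cross terms: 2·(-4)·(1)·∫1·sin(3x) dx = -8·(2/3) = -16/3.
  So ∫_0^π u² dx = 16*π + π/2 − 16/3 = -16/3 + 33*π/2.
  (u')² squared terms: (3)²·∫cos(3x)² dx = 9·π/2 = 9*π/2.
  So ∫_0^π (u')² dx = 9*π/2.
||u||_{H^1}^2 = (-16/3 + 33*π/2) + (9*π/2) = -16/3 + 21*π.


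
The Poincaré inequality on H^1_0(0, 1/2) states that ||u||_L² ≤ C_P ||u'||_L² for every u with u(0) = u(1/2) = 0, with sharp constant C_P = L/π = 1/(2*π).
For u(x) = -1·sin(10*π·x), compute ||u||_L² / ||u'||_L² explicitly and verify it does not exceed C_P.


||u||_L² / ||u'||_L² = 1/(10*π) < C_P = 1/(2*π).

u(x) = -1·sin(10*π·x), so u'(x) = -10*π*cos(10*π*x).
Writing u(x) = A·sin(kπx/L) with A = -1 and k = 5, use ∫_0^L sin²(kπx/L) dx = L/2 and ∫_0^L cos²(kπx/L) dx = L/2.
u² = 1·sin²(10*π·x) and (u')² = 100*π^2·cos²(10*π·x), and each of sin², cos² integrates to L/2 = 1/4 over (0, 1/2).
∫_0^1/2 u² dx = 1/4, so ||u||_L² = 1/2.
∫_0^1/2 (u')² dx = 25*π^2, so ||u'||_L² = 5*π.
Ratio ||u||_L² / ||u'||_L² = 1/(10*π).
Sharp Poincaré constant on H^1_0(0, 1/2) is C_P = L/π = 1/(2*π), achieved by sin(2*π·x).
This is the k = 5 harmonic; the ratio L/(kπ) is strictly less than C_P = L/π, consistent with the sharp inequality ||u||_L² ≤ C_P ||u'||_L².


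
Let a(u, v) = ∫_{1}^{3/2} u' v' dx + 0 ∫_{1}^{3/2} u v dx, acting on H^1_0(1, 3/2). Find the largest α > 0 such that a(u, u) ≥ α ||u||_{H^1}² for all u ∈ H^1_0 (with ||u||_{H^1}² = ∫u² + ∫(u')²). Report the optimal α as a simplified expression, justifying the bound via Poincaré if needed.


α = 4*π^2/(1 + 4*π^2)

Coercivity of a(·,·) on H^1_0(1, 3/2) means a(u, u) ≥ α ||u||_{H^1}² for every u ∈ H^1_0.
The interval has length L = 1/2, and Poincaré/coercivity depend only on L. Here a(u, u) = ∫(u')² + (0)·∫u².
Here c = 0, so a(u,u) = ∫(u')² alone. The condition a(u,u) ≥ α||u||_{H^1}² reads (1−α)∫(u')² ≥ (α−c)∫u². Any admissible α is ≤ 1 (rapidly oscillating u have ∫u²/∫(u')² → 0), and α = 1 would force 0 ≥ (1−c)∫u², impossible since c < 1; so 1−α > 0. By the sharp Poincaré inequality on H^1_0 of an interval of length L, ∫(u')² ≥ (π/L)²∫u² with equality for the first sine mode sin(π(x−x₀)/L) (x₀ the left endpoint), so the inequality holds for all u iff (1−α)(π/L)² ≥ α − c, i.e. α ≤ ((π/L)² + c)/((π/L)² + 1) = (1 + c(L/π)²)/(1 + (L/π)²). (Direct route, valid since c ≤ 0: Poincaré gives c∫u² ≥ c(L/π)²∫(u')², so a(u,u) ≥ (1 + c(L/π)²)∫(u')², while ||u||_{H^1}² ≤ (1 + (L/π)²)∫(u')²; dividing yields the same α.) With (π/L)² = 4*π^2 and c = 0, the largest admissible constant is α = ((π/L)² + c)/((π/L)² + 1).
Simplifying, α = 4*π^2/(1 + 4*π^2).


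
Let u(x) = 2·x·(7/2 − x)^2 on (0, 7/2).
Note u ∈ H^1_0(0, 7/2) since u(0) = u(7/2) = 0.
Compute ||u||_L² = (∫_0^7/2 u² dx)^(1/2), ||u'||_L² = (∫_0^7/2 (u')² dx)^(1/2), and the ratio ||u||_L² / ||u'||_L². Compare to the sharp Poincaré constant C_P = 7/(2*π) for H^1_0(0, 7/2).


||u||_L² / ||u'||_L² = sqrt(14)/4 < C_P = 7/(2*π).

u(x) = 2·x·(7/2 − x)^2, so u'(x) = (x - 7/2)*(6*x - 7).
u(x) = 2·x·(7/2 − x)^2 vanishes at x = 0 and x = 7/2, so u ∈ H^1_0(0, 7/2). Differentiate via the product rule and integrate the resulting polynomials term by term.
  ∫_0^7/2 u² dx = ∫_0^7/2 (4*x^6 - 56*x^5 + 294*x^4 - 686*x^3 + 2401*x^2/4) dx. Term by term:
    ∫_0^7/2 4*x^6 dx = 117649/32;  ∫_0^7/2 -56*x^5 dx = -823543/48;  ∫_0^7/2 294*x^4 dx = 2470629/80;
    ∫_0^7/2 -686*x^3 dx = -823543/32;  ∫_0^7/2 2401*x^2/4 dx = 823543/96.
  Sum: 117649/32 − 823543/48 + 2470629/80 − 823543/32 + 823543/96 = 117649/480.
  ∫_0^7/2 (u')² dx = ∫_0^7/2 (36*x^4 - 336*x^3 + 1078*x^2 - 1372*x + 2401/4) dx. Term by term:
    ∫_0^7/2 36*x^4 dx = 151263/40;  ∫_0^7/2 -336*x^3 dx = -50421/4;  ∫_0^7/2 1078*x^2 dx = 184877/12;
    ∫_0^7/2 -1372*x dx = -16807/2;  ∫_0^7/2 2401/4 dx = 16807/8.
  Sum: 151263/40 − 50421/4 + 184877/12 − 16807/2 + 16807/8 = 16807/60.
∫_0^7/2 u² dx = 117649/480, so ||u||_L² = 343*sqrt(30)/120.
∫_0^7/2 (u')² dx = 16807/60, so ||u'||_L² = 49*sqrt(105)/30.
Ratio ||u||_L² / ||u'||_L² = sqrt(14)/4.
Sharp Poincaré constant on H^1_0(0, 7/2) is C_P = L/π = 7/(2*π), achieved by sin(2*π/7·x).
A polynomial bump cannot attain the sharp Poincaré constant (only the first sine eigenfunction does), so the ratio is strictly less than C_P, consistent with ||u||_L² ≤ C_P ||u'||_L².


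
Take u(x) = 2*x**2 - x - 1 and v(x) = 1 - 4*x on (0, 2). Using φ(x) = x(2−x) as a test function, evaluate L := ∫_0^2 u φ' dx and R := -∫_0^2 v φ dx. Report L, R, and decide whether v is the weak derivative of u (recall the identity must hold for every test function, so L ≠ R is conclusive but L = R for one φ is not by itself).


LHS = -4, RHS = 4. No, v is not the weak derivative of u.

u(x) = 2*x**2 - x - 1, classical derivative u'(x) = 4*x - 1.
φ(x) = x(2−x), so φ'(x) = 2 - 2*x.
Note φ(0) = φ(2) = 0, so the boundary term u·φ vanishes.
LHS = ∫_0^2 u(x) φ'(x) dx = ∫_0^2 (-4*x^3 + 6*x^2 - 2) dx. Term by term:
  ∫_0^2 -4*x^3 dx = -16;  ∫_0^2 6*x^2 dx = 16;  ∫_0^2 -2 dx = -4.
Sum: -16 + 16 − 4 = -4.
So LHS = -4.
∫_0^2 v(x) φ(x) dx = ∫_0^2 (4*x^3 - 9*x^2 + 2*x) dx. Term by term:
  ∫_0^2 4*x^3 dx = 16;  ∫_0^2 -9*x^2 dx = -24;  ∫_0^2 2*x dx = 4.
Sum: 16 − 24 + 4 = -4.
So RHS = -∫_0^2 v(x) φ(x) dx = 4.
LHS − RHS = -8 ≠ 0, so the identity fails.
(For a valid weak derivative the identity must hold for EVERY test function, in particular this one. The failure shows v is NOT the weak derivative of u.)
Correct weak derivative would be u'(x) = 4*x - 1.


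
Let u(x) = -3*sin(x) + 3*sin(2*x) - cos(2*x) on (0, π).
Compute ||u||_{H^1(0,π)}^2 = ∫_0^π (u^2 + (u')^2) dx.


||u||_{H^1(0,π)}^2 = -20 + 34*π

u'(x) = 2*sin(2*x) - 3*cos(x) + 6*cos(2*x).
Expand u² and (u')² and integrate term by term on (0, π), using: for integers n ≥ 1, ∫_0^π sin²(nx) dx = ∫_0^π cos²(nx) dx = π/2; for n ≠ n', ∫_0^π sin(nx)sin(n'x) dx = ∫_0^π cos(nx)cos(n'x) dx = 0; and by product-to-sum, ∫_0^π sin(nx)cos(n'x) dx = ½∫_0^π [sin((n+n')x) + sin((n−n')x)] dx, which is 0 when n+n' is even and 2n/(n²−n'²) when n+n' is odd (it need not vanish on (0, π)).
  u² squared terms: (-1)²·∫cos(2x)² dx = 1·π/2 = π/2;  (-3)²·∫sin(x)² dx = 9·π/2 = 9*π/2;  (3)²·∫sin(2x)² dx = 9·π/2 = 9*π/2.
  u² cross terms: 2·(-1)·(-3)·∫cos(2x)·sin(x) dx = 6·(-2/3) = -4;  2·(-1)·(3)·∫cos(2x)·sin(2x) dx = -6·(0) = 0;  2·(-3)·(3)·∫sin(x)·sin(2x) dx = -18·(0) = 0.
  So ∫_0^π u² dx = π/2 + 9*π/2 + 9*π/2 − 4 + 0 + 0 = -4 + 19*π/2.
  (u')² squared terms: (-3)²·∫cos(x)² dx = 9·π/2 = 9*π/2;  (2)²·∫sin(2x)² dx = 4·π/2 = 2*π;  (6)²·∫cos(2x)² dx = 36·π/2 = 18*π.
  (u')² cross terms: 2·(-3)·(2)·∫cos(x)·sin(2x) dx = -12·(4/3) = -16;  2·(-3)·(6)·∫cos(x)·cos(2x) dx = -36·(0) = 0;  2·(2)·(6)·∫sin(2x)·cos(2x) dx = 24·(0) = 0.
  So ∫_0^π (u')² dx = 9*π/2 + 2*π + 18*π − 16 + 0 + 0 = -16 + 49*π/2.
||u||_{H^1}^2 = (-4 + 19*π/2) + (-16 + 49*π/2) = -20 + 34*π.


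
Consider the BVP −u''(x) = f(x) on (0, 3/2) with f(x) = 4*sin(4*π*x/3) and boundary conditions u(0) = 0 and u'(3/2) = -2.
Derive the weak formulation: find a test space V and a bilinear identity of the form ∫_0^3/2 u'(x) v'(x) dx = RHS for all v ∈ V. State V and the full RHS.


V = {v ∈ H^1(0, 3/2) : v(0) = 0} (test functions vanish at x = 0 where u is specified); weak form: ∫_0^3/2 u'v' dx = ∫_0^3/2 (4*sin(4*π*x/3)) v dx − 2·v(3/2) for all v ∈ V.

Multiply both sides by a test function v and integrate from 0 to 3/2:
  ∫_0^3/2 −u''(x) v(x) dx = ∫_0^3/2 f(x) v(x) dx.
Integrate the LHS by parts once:
  ∫_0^3/2 −u'' v dx = −[u'(x) v(x)]_0^3/2 + ∫_0^3/2 u'(x) v'(x) dx.
Thus ∫_0^3/2 u'(x) v'(x) dx = ∫_0^3/2 f(x) v(x) dx + [u'(x) v(x)]_0^3/2.
Choose V so that boundary terms are either known or forced to vanish.
Mixed BC: u(0) = 0 (Dirichlet) and u'(3/2) = -2 (Neumann). Define V = {v ∈ H^1(0, 3/2) : v(0) = 0}. Then [u' v]_0^3/2 = u'(3/2)·v(3/2) − u'(0)·0 = − 2·v(3/2).
Weak formulation: find u (satisfying any essential BC) such that ∫_0^3/2 u'(x) v'(x) dx = ∫_0^3/2 f v dx − 2·v(3/2) for all v ∈ V (Dirichlet at 0 absorbed into V; Neumann datum at x = 3/2 contributes the boundary term).
Substituting f(x) = 4*sin(4*π*x/3), the right-hand side is ∫_0^3/2 (4*sin(4*π*x/3)) v dx − 2·v(3/2).


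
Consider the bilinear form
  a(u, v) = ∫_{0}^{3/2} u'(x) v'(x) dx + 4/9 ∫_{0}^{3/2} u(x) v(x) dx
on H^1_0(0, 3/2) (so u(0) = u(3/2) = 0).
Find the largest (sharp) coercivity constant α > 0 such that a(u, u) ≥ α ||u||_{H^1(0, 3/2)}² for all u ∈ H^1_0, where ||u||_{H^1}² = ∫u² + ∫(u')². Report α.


α = 4*(1 + π^2)/(9 + 4*π^2)

Coercivity of a(·,·) on H^1_0(0, 3/2) means a(u, u) ≥ α ||u||_{H^1}² for every u ∈ H^1_0.
The interval has length L = 3/2, and Poincaré/coercivity depend only on L. Here a(u, u) = ∫(u')² + (4/9)·∫u².
Here 0 < c = 4/9 < 1. The condition a(u,u) ≥ α||u||_{H^1}² reads (1−α)∫(u')² ≥ (α−c)∫u². Any admissible α is ≤ 1 (rapidly oscillating u have ∫u²/∫(u')² → 0), and α = 1 would force 0 ≥ (1−c)∫u², impossible since c < 1; so 1−α > 0. By the sharp Poincaré inequality on H^1_0 of an interval of length L, ∫(u')² ≥ (π/L)²∫u² with equality for the first sine mode sin(π(x−x₀)/L) (x₀ the left endpoint), so the inequality holds for all u iff (1−α)(π/L)² ≥ α − c, i.e. α ≤ ((π/L)² + c)/((π/L)² + 1) = (1 + c(L/π)²)/(1 + (L/π)²). With (π/L)² = 4*π^2/9 and c = 4/9, the largest admissible constant is α = ((π/L)² + c)/((π/L)² + 1).
Simplifying, α = 4*(1 + π^2)/(9 + 4*π^2).


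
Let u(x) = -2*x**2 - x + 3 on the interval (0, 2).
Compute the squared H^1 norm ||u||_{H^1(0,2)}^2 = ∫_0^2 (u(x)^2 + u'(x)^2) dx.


||u||_{H^1}^2 = 1184/15

The H^1 norm (squared) on an interval (0, L) is
  ||u||_{H^1}^2 = ∫_0^L u(x)^2 dx + ∫_0^L u'(x)^2 dx.
Compute u'(x) = -4*x - 1.
Then u(x)^2 = 4*x**4 + 4*x**3 - 11*x**2 - 6*x + 9 and u'(x)^2 = 16*x**2 + 8*x + 1.
Integrate each monomial from 0 to 2 using ∫_0^2 c·x^n dx = c·2^(n+1)/(n+1):
  ∫_0^2 u(x)^2 dx = ∫_0^2 (4*x^4 + 4*x^3 - 11*x^2 - 6*x + 9) dx. Term by term:
    ∫_0^2 4*x^4 dx = 128/5;  ∫_0^2 4*x^3 dx = 16;  ∫_0^2 -11*x^2 dx = -88/3;
    ∫_0^2 -6*x dx = -12;  ∫_0^2 9 dx = 18.
  Sum: 128/5 + 16 − 88/3 − 12 + 18 = 274/15.
  ∫_0^2 u'(x)^2 dx = ∫_0^2 (16*x^2 + 8*x + 1) dx. Term by term:
    ∫_0^2 16*x^2 dx = 128/3;  ∫_0^2 8*x dx = 16;  ∫_0^2 1 dx = 2.
  Sum: 128/3 + 16 + 2 = 182/3.
Adding: ||u||_{H^1}^2 = 274/15 + 182/3 = 1184/15.


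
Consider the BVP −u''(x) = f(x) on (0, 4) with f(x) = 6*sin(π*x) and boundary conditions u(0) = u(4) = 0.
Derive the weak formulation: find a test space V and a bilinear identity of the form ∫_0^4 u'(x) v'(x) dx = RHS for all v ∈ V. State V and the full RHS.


V = H^1_0(0, 4) (so v(0) = v(4) = 0); weak form: ∫_0^4 u'v' dx = ∫_0^4 (6*sin(π*x)) v dx for all v ∈ V.

Multiply both sides by a test function v and integrate from 0 to 4:
  ∫_0^4 −u''(x) v(x) dx = ∫_0^4 f(x) v(x) dx.
Integrate the LHS by parts once:
  ∫_0^4 −u'' v dx = −[u'(x) v(x)]_0^4 + ∫_0^4 u'(x) v'(x) dx.
Thus ∫_0^4 u'(x) v'(x) dx = ∫_0^4 f(x) v(x) dx + [u'(x) v(x)]_0^4.
Choose V so that boundary terms are either known or forced to vanish.
u is Dirichlet: u(0) = u(4) = 0. Let V = H^1_0(0, 4); then v(0) = v(4) = 0, and [u' v]_0^4 = 0.
Weak formulation: find u (satisfying any essential BC) such that ∫_0^4 u'(x) v'(x) dx = ∫_0^4 f v dx for all v ∈ V.
Substituting f(x) = 6*sin(π*x), the right-hand side is ∫_0^4 (6*sin(π*x)) v dx.


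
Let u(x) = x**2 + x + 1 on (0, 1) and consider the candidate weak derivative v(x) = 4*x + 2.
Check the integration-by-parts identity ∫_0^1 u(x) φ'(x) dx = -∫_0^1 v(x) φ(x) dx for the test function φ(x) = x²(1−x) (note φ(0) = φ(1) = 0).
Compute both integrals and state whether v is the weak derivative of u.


LHS = -11/60, RHS = -11/30. No, v is not the weak derivative of u.

u(x) = x**2 + x + 1, classical derivative u'(x) = 2*x + 1.
φ(x) = x²(1−x), so φ'(x) = x*(2 - 3*x).
Note φ(0) = φ(1) = 0, so the boundary term u·φ vanishes.
LHS = ∫_0^1 u(x) φ'(x) dx = ∫_0^1 (-3*x^4 - x^3 - x^2 + 2*x) dx. Term by term:
  ∫_0^1 -3*x^4 dx = -3/5;  ∫_0^1 -x^3 dx = -1/4;  ∫_0^1 -x^2 dx = -1/3;
  ∫_0^1 2*x dx = 1.
Sum: -3/5 − 1/4 − 1/3 + 1 = -11/60.
So LHS = -11/60.
∫_0^1 v(x) φ(x) dx = ∫_0^1 (-4*x^4 + 2*x^3 + 2*x^2) dx. Term by term:
  ∫_0^1 -4*x^4 dx = -4/5;  ∫_0^1 2*x^3 dx = 1/2;  ∫_0^1 2*x^2 dx = 2/3.
Sum: -4/5 + 1/2 + 2/3 = 11/30.
So RHS = -∫_0^1 v(x) φ(x) dx = -11/30.
LHS − RHS = 11/60 ≠ 0, so the identity fails.
(For a valid weak derivative the identity must hold for EVERY test function, in particular this one. The failure shows v is NOT the weak derivative of u.)
Correct weak derivative would be u'(x) = 2*x + 1.


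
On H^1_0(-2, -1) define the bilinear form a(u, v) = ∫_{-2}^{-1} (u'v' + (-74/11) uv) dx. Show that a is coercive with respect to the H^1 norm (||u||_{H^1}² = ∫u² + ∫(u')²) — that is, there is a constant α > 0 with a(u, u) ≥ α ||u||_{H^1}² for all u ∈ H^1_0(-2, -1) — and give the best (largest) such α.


α = (-74/11 + π^2)/(1 + π^2)

Coercivity of a(·,·) on H^1_0(-2, -1) means a(u, u) ≥ α ||u||_{H^1}² for every u ∈ H^1_0.
The interval has length L = 1, and Poincaré/coercivity depend only on L. Here a(u, u) = ∫(u')² + (-74/11)·∫u².
Here c = -74/11 < 0 with |c| < (π/L)² = π^2, so coercivity still holds. The condition a(u,u) ≥ α||u||_{H^1}² reads (1−α)∫(u')² ≥ (α−c)∫u². Any admissible α is ≤ 1 (rapidly oscillating u have ∫u²/∫(u')² → 0), and α = 1 would force 0 ≥ (1−c)∫u², impossible since c < 1; so 1−α > 0. By the sharp Poincaré inequality on H^1_0 of an interval of length L, ∫(u')² ≥ (π/L)²∫u² with equality for the first sine mode sin(π(x−x₀)/L) (x₀ the left endpoint), so the inequality holds for all u iff (1−α)(π/L)² ≥ α − c, i.e. α ≤ ((π/L)² + c)/((π/L)² + 1) = (1 + c(L/π)²)/(1 + (L/π)²). (Direct route, valid since c ≤ 0: Poincaré gives c∫u² ≥ c(L/π)²∫(u')², so a(u,u) ≥ (1 + c(L/π)²)∫(u')², while ||u||_{H^1}² ≤ (1 + (L/π)²)∫(u')²; dividing yields the same α.) With (π/L)² = π^2 and c = -74/11, the largest admissible constant is α = ((π/L)² + c)/((π/L)² + 1).
Simplifying, α = (-74/11 + π^2)/(1 + π^2).


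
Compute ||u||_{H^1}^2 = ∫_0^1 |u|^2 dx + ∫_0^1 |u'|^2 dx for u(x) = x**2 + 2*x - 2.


||u||_{H^1}^2 = 158/15

The H^1 norm (squared) on an interval (0, L) is
  ||u||_{H^1}^2 = ∫_0^L u(x)^2 dx + ∫_0^L u'(x)^2 dx.
Compute u'(x) = 2*x + 2.
Then u(x)^2 = x**4 + 4*x**3 - 8*x + 4 and u'(x)^2 = 4*x**2 + 8*x + 4.
Integrate each monomial from 0 to 1 using ∫_0^1 c·x^n dx = c·1^(n+1)/(n+1):
  ∫_0^1 u(x)^2 dx = ∫_0^1 (x^4 + 4*x^3 - 8*x + 4) dx. Term by term:
    ∫_0^1 x^4 dx = 1/5;  ∫_0^1 4*x^3 dx = 1;  ∫_0^1 -8*x dx = -4;
    ∫_0^1 4 dx = 4.
  Sum: 1/5 + 1 − 4 + 4 = 6/5.
  ∫_0^1 u'(x)^2 dx = ∫_0^1 (4*x^2 + 8*x + 4) dx. Term by term:
    ∫_0^1 4*x^2 dx = 4/3;  ∫_0^1 8*x dx = 4;  ∫_0^1 4 dx = 4.
  Sum: 4/3 + 4 + 4 = 28/3.
Adding: ||u||_{H^1}^2 = 6/5 + 28/3 = 158/15.


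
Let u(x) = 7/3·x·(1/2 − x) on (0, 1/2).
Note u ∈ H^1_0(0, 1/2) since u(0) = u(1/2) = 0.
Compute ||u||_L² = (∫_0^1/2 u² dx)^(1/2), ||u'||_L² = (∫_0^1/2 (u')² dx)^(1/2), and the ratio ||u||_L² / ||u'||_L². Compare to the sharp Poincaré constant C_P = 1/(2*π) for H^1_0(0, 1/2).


||u||_L² / ||u'||_L² = sqrt(10)/20 < C_P = 1/(2*π).

u(x) = 7/3·x·(1/2 − x), so u'(x) = 7/6 - 14*x/3.
u(x) = 7/3·x·(1/2 − x) vanishes at x = 0 and x = 1/2, so u ∈ H^1_0(0, 1/2). Differentiate via the product rule and integrate the resulting polynomials term by term.
  ∫_0^1/2 u² dx = ∫_0^1/2 (49*x^4/9 - 49*x^3/9 + 49*x^2/36) dx. Term by term:
    ∫_0^1/2 49*x^4/9 dx = 49/1440;  ∫_0^1/2 -49*x^3/9 dx = -49/576;  ∫_0^1/2 49*x^2/36 dx = 49/864.
  Sum: 49/1440 − 49/576 + 49/864 = 49/8640.
  ∫_0^1/2 (u')² dx = ∫_0^1/2 (196*x^2/9 - 98*x/9 + 49/36) dx. Term by term:
    ∫_0^1/2 196*x^2/9 dx = 49/54;  ∫_0^1/2 -98*x/9 dx = -49/36;  ∫_0^1/2 49/36 dx = 49/72.
  Sum: 49/54 − 49/36 + 49/72 = 49/216.
∫_0^1/2 u² dx = 49/8640, so ||u||_L² = 7*sqrt(15)/360.
∫_0^1/2 (u')² dx = 49/216, so ||u'||_L² = 7*sqrt(6)/36.
Ratio ||u||_L² / ||u'||_L² = sqrt(10)/20.
Sharp Poincaré constant on H^1_0(0, 1/2) is C_P = L/π = 1/(2*π), achieved by sin(2*π·x).
A polynomial bump cannot attain the sharp Poincaré constant (only the first sine eigenfunction does), so the ratio is strictly less than C_P, consistent with ||u||_L² ≤ C_P ||u'||_L².


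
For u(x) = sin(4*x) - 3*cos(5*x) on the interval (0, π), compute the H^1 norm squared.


||u||_{H^1(0,π)}^2 = 416/3 + 251*π/2

u'(x) = 15*sin(5*x) + 4*cos(4*x).
Expand u² and (u')² and integrate term by term on (0, π), using: for integers n ≥ 1, ∫_0^π sin²(nx) dx = ∫_0^π cos²(nx) dx = π/2; for n ≠ n', ∫_0^π sin(nx)sin(n'x) dx = ∫_0^π cos(nx)cos(n'x) dx = 0; and by product-to-sum, ∫_0^π sin(nx)cos(n'x) dx = ½∫_0^π [sin((n+n')x) + sin((n−n')x)] dx, which is 0 when n+n' is even and 2n/(n²−n'²) when n+n' is odd (it need not vanish on (0, π)).
  u² squared terms: (-3)²·∫cos(5x)² dx = 9·π/2 = 9*π/2;  (1)²·∫sin(4x)² dx = 1·π/2 = π/2.
  u² cross terms: 2·(-3)·(1)·∫cos(5x)·sin(4x) dx = -6·(-8/9) = 16/3.
  So ∫_0^π u² dx = 9*π/2 + π/2 + 16/3 = 16/3 + 5*π.
  (u')² squared terms: (4)²·∫cos(4x)² dx = 16·π/2 = 8*π;  (15)²·∫sin(5x)² dx = 225·π/2 = 225*π/2.
  (u')² cross terms: 2·(4)·(15)·∫cos(4x)·sin(5x) dx = 120·(10/9) = 400/3.
  So ∫_0^π (u')² dx = 8*π + 225*π/2 + 400/3 = 400/3 + 241*π/2.
||u||_{H^1}^2 = (16/3 + 5*π) + (400/3 + 241*π/2) = 416/3 + 251*π/2.


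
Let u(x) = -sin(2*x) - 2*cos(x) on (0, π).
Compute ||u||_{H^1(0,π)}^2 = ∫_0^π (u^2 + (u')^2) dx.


||u||_{H^1(0,π)}^2 = 32/3 + 13*π/2

u'(x) = 2*sin(x) - 2*cos(2*x).
Expand u² and (u')² and integrate term by term on (0, π), using: for integers n ≥ 1, ∫_0^π sin²(nx) dx = ∫_0^π cos²(nx) dx = π/2; for n ≠ n', ∫_0^π sin(nx)sin(n'x) dx = ∫_0^π cos(nx)cos(n'x) dx = 0; and by product-to-sum, ∫_0^π sin(nx)cos(n'x) dx = ½∫_0^π [sin((n+n')x) + sin((n−n')x)] dx, which is 0 when n+n' is even and 2n/(n²−n'²) when n+n' is odd (it need not vanish on (0, π)).
  u² squared terms: (-1)²·∫sin(2x)² dx = 1·π/2 = π/2;  (-2)²·∫cos(x)² dx = 4·π/2 = 2*π.
  u² cross terms: 2·(-1)·(-2)·∫sin(2x)·cos(x) dx = 4·(4/3) = 16/3.
  So ∫_0^π u² dx = π/2 + 2*π + 16/3 = 16/3 + 5*π/2.
  (u')² squared terms: (-2)²·∫cos(2x)² dx = 4·π/2 = 2*π;  (2)²·∫sin(x)² dx = 4·π/2 = 2*π.
  (u')² cross terms: 2·(-2)·(2)·∫cos(2x)·sin(x) dx = -8·(-2/3) = 16/3.
  So ∫_0^π (u')² dx = 2*π + 2*π + 16/3 = 16/3 + 4*π.
||u||_{H^1}^2 = (16/3 + 5*π/2) + (16/3 + 4*π) = 32/3 + 13*π/2.


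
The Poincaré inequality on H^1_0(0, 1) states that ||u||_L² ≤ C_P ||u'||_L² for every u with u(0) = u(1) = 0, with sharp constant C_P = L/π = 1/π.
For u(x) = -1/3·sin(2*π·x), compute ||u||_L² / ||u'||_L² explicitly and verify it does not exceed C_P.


||u||_L² / ||u'||_L² = 1/(2*π) < C_P = 1/π.

u(x) = -1/3·sin(2*π·x), so u'(x) = -2*π*cos(2*π*x)/3.
Writing u(x) = A·sin(kπx/L) with A = -1/3 and k = 2, use ∫_0^L sin²(kπx/L) dx = L/2 and ∫_0^L cos²(kπx/L) dx = L/2.
u² = 1/9·sin²(2*π·x) and (u')² = 4*π^2/9·cos²(2*π·x), and each of sin², cos² integrates to L/2 = 1/2 over (0, 1).
∫_0^1 u² dx = 1/18, so ||u||_L² = sqrt(2)/6.
∫_0^1 (u')² dx = 2*π^2/9, so ||u'||_L² = sqrt(2)*π/3.
Ratio ||u||_L² / ||u'||_L² = 1/(2*π).
Sharp Poincaré constant on H^1_0(0, 1) is C_P = L/π = 1/π, achieved by sin(π·x).
This is the k = 2 harmonic; the ratio L/(kπ) is strictly less than C_P = L/π, consistent with the sharp inequality ||u||_L² ≤ C_P ||u'||_L².


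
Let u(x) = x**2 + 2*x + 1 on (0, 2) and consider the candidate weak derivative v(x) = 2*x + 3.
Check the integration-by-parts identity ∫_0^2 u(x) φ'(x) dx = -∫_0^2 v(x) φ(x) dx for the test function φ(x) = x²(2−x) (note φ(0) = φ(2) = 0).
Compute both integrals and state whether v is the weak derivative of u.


LHS = -88/15, RHS = -36/5. No, v is not the weak derivative of u.

u(x) = x**2 + 2*x + 1, classical derivative u'(x) = 2*x + 2.
φ(x) = x²(2−x), so φ'(x) = x*(4 - 3*x).
Note φ(0) = φ(2) = 0, so the boundary term u·φ vanishes.
LHS = ∫_0^2 u(x) φ'(x) dx = ∫_0^2 (-3*x^4 - 2*x^3 + 5*x^2 + 4*x) dx. Term by term:
  ∫_0^2 -3*x^4 dx = -96/5;  ∫_0^2 -2*x^3 dx = -8;  ∫_0^2 5*x^2 dx = 40/3;
  ∫_0^2 4*x dx = 8.
Sum: -96/5 − 8 + 40/3 + 8 = -88/15.
So LHS = -88/15.
∫_0^2 v(x) φ(x) dx = ∫_0^2 (-2*x^4 + x^3 + 6*x^2) dx. Term by term:
  ∫_0^2 -2*x^4 dx = -64/5;  ∫_0^2 x^3 dx = 4;  ∫_0^2 6*x^2 dx = 16.
Sum: -64/5 + 4 + 16 = 36/5.
So RHS = -∫_0^2 v(x) φ(x) dx = -36/5.
LHS − RHS = 4/3 ≠ 0, so the identity fails.
(For a valid weak derivative the identity must hold for EVERY test function, in particular this one. The failure shows v is NOT the weak derivative of u.)
Correct weak derivative would be u'(x) = 2*x + 2.


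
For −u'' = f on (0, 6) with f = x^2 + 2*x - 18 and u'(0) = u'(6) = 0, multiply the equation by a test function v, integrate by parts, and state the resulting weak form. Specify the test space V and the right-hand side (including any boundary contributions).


V = H^1(0, 6) (no boundary constraint on v; u is determined up to an additive constant); weak form: ∫_0^6 u'v' dx = ∫_0^6 (x^2 + 2*x - 18) v dx for all v ∈ V.

Multiply both sides by a test function v and integrate from 0 to 6:
  ∫_0^6 −u''(x) v(x) dx = ∫_0^6 f(x) v(x) dx.
Integrate the LHS by parts once:
  ∫_0^6 −u'' v dx = −[u'(x) v(x)]_0^6 + ∫_0^6 u'(x) v'(x) dx.
Thus ∫_0^6 u'(x) v'(x) dx = ∫_0^6 f(x) v(x) dx + [u'(x) v(x)]_0^6.
Choose V so that boundary terms are either known or forced to vanish.
u has homogeneous Neumann: u'(0) = u'(6) = 0. So [u' v]_0^6 = 0·v(6) − 0·v(0) = 0 for any v; take V = H^1(0, 6).
Weak formulation: find u (satisfying any essential BC) such that ∫_0^6 u'(x) v'(x) dx = ∫_0^6 f v dx for all v ∈ V (homogeneous Neumann, so boundary terms vanish).
Substituting f(x) = x^2 + 2*x - 18, the right-hand side is ∫_0^6 (x^2 + 2*x - 18) v dx.
Compatibility check (pure Neumann): taking v ≡ 1 ∈ V gives 0 = ∫_0^6 f dx + (0) − (0), i.e. ∫_0^6 f dx must equal u'(0) − u'(6) = 0. Indeed ∫_0^6 (x^2 + 2*x - 18) dx = 0, so the data are compatible. The solution is then unique only up to an additive constant (fix it e.g. by requiring ∫_0^6 u dx = 0).


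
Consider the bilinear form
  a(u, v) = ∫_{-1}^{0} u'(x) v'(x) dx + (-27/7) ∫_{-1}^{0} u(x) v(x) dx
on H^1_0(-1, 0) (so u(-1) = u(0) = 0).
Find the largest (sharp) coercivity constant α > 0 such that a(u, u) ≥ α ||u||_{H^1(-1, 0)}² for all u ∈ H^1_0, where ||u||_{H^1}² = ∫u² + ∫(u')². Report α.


α = (-27/7 + π^2)/(1 + π^2)

Coercivity of a(·,·) on H^1_0(-1, 0) means a(u, u) ≥ α ||u||_{H^1}² for every u ∈ H^1_0.
The interval has length L = 1, and Poincaré/coercivity depend only on L. Here a(u, u) = ∫(u')² + (-27/7)·∫u².
Here c = -27/7 < 0 with |c| < (π/L)² = π^2, so coercivity still holds. The condition a(u,u) ≥ α||u||_{H^1}² reads (1−α)∫(u')² ≥ (α−c)∫u². Any admissible α is ≤ 1 (rapidly oscillating u have ∫u²/∫(u')² → 0), and α = 1 would force 0 ≥ (1−c)∫u², impossible since c < 1; so 1−α > 0. By the sharp Poincaré inequality on H^1_0 of an interval of length L, ∫(u')² ≥ (π/L)²∫u² with equality for the first sine mode sin(π(x−x₀)/L) (x₀ the left endpoint), so the inequality holds for all u iff (1−α)(π/L)² ≥ α − c, i.e. α ≤ ((π/L)² + c)/((π/L)² + 1) = (1 + c(L/π)²)/(1 + (L/π)²). (Direct route, valid since c ≤ 0: Poincaré gives c∫u² ≥ c(L/π)²∫(u')², so a(u,u) ≥ (1 + c(L/π)²)∫(u')², while ||u||_{H^1}² ≤ (1 + (L/π)²)∫(u')²; dividing yields the same α.) With (π/L)² = π^2 and c = -27/7, the largest admissible constant is α = ((π/L)² + c)/((π/L)² + 1).
Simplifying, α = (-27/7 + π^2)/(1 + π^2).


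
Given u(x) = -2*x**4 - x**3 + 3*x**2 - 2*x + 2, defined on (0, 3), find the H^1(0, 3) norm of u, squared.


||u||_{H^1}^2 = 2150961/70

The H^1 norm (squared) on an interval (0, L) is
  ||u||_{H^1}^2 = ∫_0^L u(x)^2 dx + ∫_0^L u'(x)^2 dx.
Compute u'(x) = -8*x**3 - 3*x**2 + 6*x - 2.
Then u(x)^2 = 4*x**8 + 4*x**7 - 11*x**6 + 2*x**5 + 5*x**4 - 16*x**3 + 16*x**2 - 8*x + 4 and u'(x)^2 = 64*x**6 + 48*x**5 - 87*x**4 - 4*x**3 + 48*x**2 - 24*x + 4.
Integrate each monomial from 0 to 3 using ∫_0^3 c·x^n dx = c·3^(n+1)/(n+1):
  ∫_0^3 u(x)^2 dx = ∫_0^3 (4*x^8 + 4*x^7 - 11*x^6 + 2*x^5 + 5*x^4 - 16*x^3 + 16*x^2 - 8*x + 4) dx. Term by term:
    ∫_0^3 4*x^8 dx = 8748;  ∫_0^3 4*x^7 dx = 6561/2;  ∫_0^3 -11*x^6 dx = -24057/7;
    ∫_0^3 2*x^5 dx = 243;  ∫_0^3 5*x^4 dx = 243;  ∫_0^3 -16*x^3 dx = -324;
    ∫_0^3 16*x^2 dx = 144;  ∫_0^3 -8*x dx = -36;  ∫_0^3 4 dx = 12.
  Sum: 8748 + 6561/2 − 24057/7 + 243 + 243 − 324 + 144 − 36 + 12 = 124233/14.
  ∫_0^3 u'(x)^2 dx = ∫_0^3 (64*x^6 + 48*x^5 - 87*x^4 - 4*x^3 + 48*x^2 - 24*x + 4) dx. Term by term:
    ∫_0^3 64*x^6 dx = 139968/7;  ∫_0^3 48*x^5 dx = 5832;  ∫_0^3 -87*x^4 dx = -21141/5;
    ∫_0^3 -4*x^3 dx = -81;  ∫_0^3 48*x^2 dx = 432;  ∫_0^3 -24*x dx = -108;
    ∫_0^3 4 dx = 12.
  Sum: 139968/7 + 5832 − 21141/5 − 81 + 432 − 108 + 12 = 764898/35.
Adding: ||u||_{H^1}^2 = 124233/14 + 764898/35 = 2150961/70.


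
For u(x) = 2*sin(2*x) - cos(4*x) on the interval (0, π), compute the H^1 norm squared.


||u||_{H^1(0,π)}^2 = 37*π/2

u'(x) = 4*sin(4*x) + 4*cos(2*x).
Expand u² and (u')² and integrate term by term on (0, π), using: for integers n ≥ 1, ∫_0^π sin²(nx) dx = ∫_0^π cos²(nx) dx = π/2; for n ≠ n', ∫_0^π sin(nx)sin(n'x) dx = ∫_0^π cos(nx)cos(n'x) dx = 0; and by product-to-sum, ∫_0^π sin(nx)cos(n'x) dx = ½∫_0^π [sin((n+n')x) + sin((n−n')x)] dx, which is 0 when n+n' is even and 2n/(n²−n'²) when n+n' is odd (it need not vanish on (0, π)).
  u² squared terms: (-1)²·∫cos(4x)² dx = 1·π/2 = π/2;  (2)²·∫sin(2x)² dx = 4·π/2 = 2*π.
  u² cross terms: 2·(-1)·(2)·∫cos(4x)·sin(2x) dx = -4·(0) = 0.
  So ∫_0^π u² dx = π/2 + 2*π + 0 = 5*π/2.
  (u')² squared terms: (4)²·∫cos(2x)² dx = 16·π/2 = 8*π;  (4)²·∫sin(4x)² dx = 16·π/2 = 8*π.
  (u')² cross terms: 2·(4)·(4)·∫cos(2x)·sin(4x) dx = 32·(0) = 0.
  So ∫_0^π (u')² dx = 8*π + 8*π + 0 = 16*π.
||u||_{H^1}^2 = (5*π/2) + (16*π) = 37*π/2.


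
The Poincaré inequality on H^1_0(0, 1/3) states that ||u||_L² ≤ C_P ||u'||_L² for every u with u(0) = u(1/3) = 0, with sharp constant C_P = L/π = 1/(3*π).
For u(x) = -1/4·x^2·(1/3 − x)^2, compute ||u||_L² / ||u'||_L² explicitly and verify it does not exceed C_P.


||u||_L² / ||u'||_L² = sqrt(3)/18 < C_P = 1/(3*π).

u(x) = -1/4·x^2·(1/3 − x)^2, so u'(x) = x*(-x^2 + x/2 - 1/18).
u(x) = -1/4·x^2·(1/3 − x)^2 vanishes at x = 0 and x = 1/3, so u ∈ H^1_0(0, 1/3). Differentiate via the product rule and integrate the resulting polynomials term by term.
  ∫_0^1/3 u² dx = ∫_0^1/3 (x^8/16 - x^7/12 + x^6/24 - x^5/108 + x^4/1296) dx. Term by term:
    ∫_0^1/3 x^8/16 dx = 1/2834352;  ∫_0^1/3 -x^7/12 dx = -1/629856;  ∫_0^1/3 x^6/24 dx = 1/367416;
    ∫_0^1/3 -x^5/108 dx = -1/472392;  ∫_0^1/3 x^4/1296 dx = 1/1574640.
  Sum: 1/2834352 − 1/629856 + 1/367416 − 1/472392 + 1/1574640 = 1/198404640.
  ∫_0^1/3 (u')² dx = ∫_0^1/3 (x^6 - x^5 + 13*x^4/36 - x^3/18 + x^2/324) dx. Term by term:
    ∫_0^1/3 x^6 dx = 1/15309;  ∫_0^1/3 -x^5 dx = -1/4374;  ∫_0^1/3 13*x^4/36 dx = 13/43740;
    ∫_0^1/3 -x^3/18 dx = -1/5832;  ∫_0^1/3 x^2/324 dx = 1/26244.
  Sum: 1/15309 − 1/4374 + 13/43740 − 1/5832 + 1/26244 = 1/1837080.
∫_0^1/3 u² dx = 1/198404640, so ||u||_L² = sqrt(210)/204120.
∫_0^1/3 (u')² dx = 1/1837080, so ||u'||_L² = sqrt(70)/11340.
Ratio ||u||_L² / ||u'||_L² = sqrt(3)/18.
Sharp Poincaré constant on H^1_0(0, 1/3) is C_P = L/π = 1/(3*π), achieved by sin(3*π·x).
A polynomial bump cannot attain the sharp Poincaré constant (only the first sine eigenfunction does), so the ratio is strictly less than C_P, consistent with ||u||_L² ≤ C_P ||u'||_L².


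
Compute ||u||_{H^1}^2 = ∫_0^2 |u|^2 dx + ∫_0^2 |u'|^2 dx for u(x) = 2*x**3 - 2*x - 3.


||u||_{H^1}^2 = 21106/105

The H^1 norm (squared) on an interval (0, L) is
  ||u||_{H^1}^2 = ∫_0^L u(x)^2 dx + ∫_0^L u'(x)^2 dx.
Compute u'(x) = 6*x**2 - 2.
Then u(x)^2 = 4*x**6 - 8*x**4 - 12*x**3 + 4*x**2 + 12*x + 9 and u'(x)^2 = 36*x**4 - 24*x**2 + 4.
Integrate each monomial from 0 to 2 using ∫_0^2 c·x^n dx = c·2^(n+1)/(n+1):
  ∫_0^2 u(x)^2 dx = ∫_0^2 (4*x^6 - 8*x^4 - 12*x^3 + 4*x^2 + 12*x + 9) dx. Term by term:
    ∫_0^2 4*x^6 dx = 512/7;  ∫_0^2 -8*x^4 dx = -256/5;  ∫_0^2 -12*x^3 dx = -48;
    ∫_0^2 4*x^2 dx = 32/3;  ∫_0^2 12*x dx = 24;  ∫_0^2 9 dx = 18.
  Sum: 512/7 − 256/5 − 48 + 32/3 + 24 + 18 = 2794/105.
  ∫_0^2 u'(x)^2 dx = ∫_0^2 (36*x^4 - 24*x^2 + 4) dx. Term by term:
    ∫_0^2 36*x^4 dx = 1152/5;  ∫_0^2 -24*x^2 dx = -64;  ∫_0^2 4 dx = 8.
  Sum: 1152/5 − 64 + 8 = 872/5.
Adding: ||u||_{H^1}^2 = 2794/105 + 872/5 = 21106/105.


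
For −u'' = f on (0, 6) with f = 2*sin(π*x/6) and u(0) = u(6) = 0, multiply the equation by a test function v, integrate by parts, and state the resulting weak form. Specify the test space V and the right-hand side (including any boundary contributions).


V = H^1_0(0, 6) (so v(0) = v(6) = 0); weak form: ∫_0^6 u'v' dx = ∫_0^6 (2*sin(π*x/6)) v dx for all v ∈ V.

Multiply both sides by a test function v and integrate from 0 to 6:
  ∫_0^6 −u''(x) v(x) dx = ∫_0^6 f(x) v(x) dx.
Integrate the LHS by parts once:
  ∫_0^6 −u'' v dx = −[u'(x) v(x)]_0^6 + ∫_0^6 u'(x) v'(x) dx.
Thus ∫_0^6 u'(x) v'(x) dx = ∫_0^6 f(x) v(x) dx + [u'(x) v(x)]_0^6.
Choose V so that boundary terms are either known or forced to vanish.
u is Dirichlet: u(0) = u(6) = 0. Let V = H^1_0(0, 6); then v(0) = v(6) = 0, and [u' v]_0^6 = 0.
Weak formulation: find u (satisfying any essential BC) such that ∫_0^6 u'(x) v'(x) dx = ∫_0^6 f v dx for all v ∈ V.
Substituting f(x) = 2*sin(π*x/6), the right-hand side is ∫_0^6 (2*sin(π*x/6)) v dx.


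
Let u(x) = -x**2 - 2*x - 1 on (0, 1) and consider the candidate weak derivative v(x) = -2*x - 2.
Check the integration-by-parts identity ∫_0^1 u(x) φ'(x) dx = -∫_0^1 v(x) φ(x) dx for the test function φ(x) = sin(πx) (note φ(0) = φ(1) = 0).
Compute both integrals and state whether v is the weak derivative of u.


LHS = 6/π, RHS = 6/π. Yes, v = u' weakly.

u(x) = -x**2 - 2*x - 1, classical derivative u'(x) = -2*x - 2.
φ(x) = sin(πx), so φ'(x) = π*cos(π*x).
Note φ(0) = φ(1) = 0, so the boundary term u·φ vanishes.
LHS = ∫_0^1 u(x) φ'(x) dx = ∫_0^1 (-π*x^2*cos(π*x) - 2*π*x*cos(π*x) - π*cos(π*x)) dx. Term by term:
  ∫_0^1 -π*cos(π*x) dx = 0;  ∫_0^1 -π*x^2*cos(π*x) dx = 2/π;  ∫_0^1 -2*π*x*cos(π*x) dx = 4/π.
Sum: 0 + 2/π + 4/π = 6/π.
So LHS = 6/π.
∫_0^1 v(x) φ(x) dx = ∫_0^1 (-2*x*sin(π*x) - 2*sin(π*x)) dx. Term by term:
  ∫_0^1 -2*sin(π*x) dx = -4/π;  ∫_0^1 -2*x*sin(π*x) dx = -2/π.
Sum: -4/π − 2/π = -6/π.
So RHS = -∫_0^1 v(x) φ(x) dx = 6/π.
LHS = RHS, so the identity holds for this test φ.
Moreover u is smooth here and v(x) = u'(x) = -2*x - 2 pointwise, so the identity holds for every test function. Hence v is the weak derivative of u.


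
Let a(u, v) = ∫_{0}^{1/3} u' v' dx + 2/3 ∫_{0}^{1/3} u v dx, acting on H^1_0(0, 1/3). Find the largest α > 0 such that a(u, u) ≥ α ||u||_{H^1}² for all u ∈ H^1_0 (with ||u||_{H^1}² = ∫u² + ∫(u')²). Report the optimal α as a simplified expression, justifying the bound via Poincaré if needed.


α = (2 + 27*π^2)/(3*(1 + 9*π^2))

Coercivity of a(·,·) on H^1_0(0, 1/3) means a(u, u) ≥ α ||u||_{H^1}² for every u ∈ H^1_0.
The interval has length L = 1/3, and Poincaré/coercivity depend only on L. Here a(u, u) = ∫(u')² + (2/3)·∫u².
Here 0 < c = 2/3 < 1. The condition a(u,u) ≥ α||u||_{H^1}² reads (1−α)∫(u')² ≥ (α−c)∫u². Any admissible α is ≤ 1 (rapidly oscillating u have ∫u²/∫(u')² → 0), and α = 1 would force 0 ≥ (1−c)∫u², impossible since c < 1; so 1−α > 0. By the sharp Poincaré inequality on H^1_0 of an interval of length L, ∫(u')² ≥ (π/L)²∫u² with equality for the first sine mode sin(π(x−x₀)/L) (x₀ the left endpoint), so the inequality holds for all u iff (1−α)(π/L)² ≥ α − c, i.e. α ≤ ((π/L)² + c)/((π/L)² + 1) = (1 + c(L/π)²)/(1 + (L/π)²). With (π/L)² = 9*π^2 and c = 2/3, the largest admissible constant is α = ((π/L)² + c)/((π/L)² + 1).
Simplifying, α = (2 + 27*π^2)/(3*(1 + 9*π^2)).


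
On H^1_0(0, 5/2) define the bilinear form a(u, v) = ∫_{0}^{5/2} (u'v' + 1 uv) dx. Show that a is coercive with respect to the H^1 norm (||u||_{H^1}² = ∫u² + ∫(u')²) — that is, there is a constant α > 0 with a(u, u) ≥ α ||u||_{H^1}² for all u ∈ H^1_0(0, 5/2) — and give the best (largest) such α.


α = 1

Coercivity of a(·,·) on H^1_0(0, 5/2) means a(u, u) ≥ α ||u||_{H^1}² for every u ∈ H^1_0.
The interval has length L = 5/2, and Poincaré/coercivity depend only on L. Here a(u, u) = ∫(u')² + (1)·∫u².
Here c = 1 ≥ 1, so a(u,u) = ∫(u')² + c∫u² ≥ ∫(u')² + ∫u² = ||u||_{H^1}², i.e. α = 1 works. No larger α is possible: a(u,u) ≥ α||u||_{H^1}² means (1−α)∫(u')² ≥ (α−c)∫u², and for the modes u_n = sin(nπ(x−x₀)/L) (x₀ the left endpoint) one has ∫u_n²/∫(u_n')² = (L/(nπ))² → 0, so a(u_n,u_n)/||u_n||_{H^1}² → 1. Hence the optimal constant is α = 1.
Therefore α = 1.


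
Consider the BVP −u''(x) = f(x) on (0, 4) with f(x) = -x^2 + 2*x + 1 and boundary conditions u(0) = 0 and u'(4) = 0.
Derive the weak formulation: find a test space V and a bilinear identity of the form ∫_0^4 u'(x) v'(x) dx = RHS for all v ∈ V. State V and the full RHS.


V = {v ∈ H^1(0, 4) : v(0) = 0} (test functions vanish at x = 0 where u is specified); weak form: ∫_0^4 u'v' dx = ∫_0^4 (-x^2 + 2*x + 1) v dx for all v ∈ V.

Multiply both sides by a test function v and integrate from 0 to 4:
  ∫_0^4 −u''(x) v(x) dx = ∫_0^4 f(x) v(x) dx.
Integrate the LHS by parts once:
  ∫_0^4 −u'' v dx = −[u'(x) v(x)]_0^4 + ∫_0^4 u'(x) v'(x) dx.
Thus ∫_0^4 u'(x) v'(x) dx = ∫_0^4 f(x) v(x) dx + [u'(x) v(x)]_0^4.
Choose V so that boundary terms are either known or forced to vanish.
Mixed BC: u(0) = 0 (Dirichlet) and u'(4) = 0 (Neumann). Define V = {v ∈ H^1(0, 4) : v(0) = 0}. Then [u' v]_0^4 = u'(4)·v(4) − u'(0)·0 = 0.
Weak formulation: find u (satisfying any essential BC) such that ∫_0^4 u'(x) v'(x) dx = ∫_0^4 f v dx for all v ∈ V (Dirichlet at 0 absorbed into V; the Neumann datum at x = 4 is zero, so no boundary term remains).
Substituting f(x) = -x^2 + 2*x + 1, the right-hand side is ∫_0^4 (-x^2 + 2*x + 1) v dx.


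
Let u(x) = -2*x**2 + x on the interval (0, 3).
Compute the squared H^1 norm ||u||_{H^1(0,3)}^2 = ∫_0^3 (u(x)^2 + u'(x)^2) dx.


||u||_{H^1}^2 = 1167/5

The H^1 norm (squared) on an interval (0, L) is
  ||u||_{H^1}^2 = ∫_0^L u(x)^2 dx + ∫_0^L u'(x)^2 dx.
Compute u'(x) = 1 - 4*x.
Then u(x)^2 = 4*x**4 - 4*x**3 + x**2 and u'(x)^2 = 16*x**2 - 8*x + 1.
Integrate each monomial from 0 to 3 using ∫_0^3 c·x^n dx = c·3^(n+1)/(n+1):
  ∫_0^3 u(x)^2 dx = ∫_0^3 (4*x^4 - 4*x^3 + x^2) dx. Term by term:
    ∫_0^3 4*x^4 dx = 972/5;  ∫_0^3 -4*x^3 dx = -81;  ∫_0^3 x^2 dx = 9.
  Sum: 972/5 − 81 + 9 = 612/5.
  ∫_0^3 u'(x)^2 dx = ∫_0^3 (16*x^2 - 8*x + 1) dx. Term by term:
    ∫_0^3 16*x^2 dx = 144;  ∫_0^3 -8*x dx = -36;  ∫_0^3 1 dx = 3.
  Sum: 144 − 36 + 3 = 111.
Adding: ||u||_{H^1}^2 = 612/5 + 111 = 1167/5.
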